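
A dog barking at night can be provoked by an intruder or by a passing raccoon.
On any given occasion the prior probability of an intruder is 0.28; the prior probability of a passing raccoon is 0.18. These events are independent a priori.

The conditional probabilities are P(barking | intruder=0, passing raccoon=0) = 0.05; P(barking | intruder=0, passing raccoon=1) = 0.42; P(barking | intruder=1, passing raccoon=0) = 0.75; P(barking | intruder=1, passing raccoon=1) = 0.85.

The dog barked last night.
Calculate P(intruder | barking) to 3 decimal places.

P(intruder | barking) ≈ 0.719

P(barking) = 0.05·0.72·0.82 + 0.42·0.72·0.18 + 0.75·0.28·0.82 + 0.85·0.28·0.18 = 0.029520 + 0.054432 + 0.172200 + 0.042840 = 0.298992
Restricting to configurations with intruder present: 0.172200 + 0.042840 = 0.215040.
Hence the posterior is 0.215040/0.298992 ≈ 0.719.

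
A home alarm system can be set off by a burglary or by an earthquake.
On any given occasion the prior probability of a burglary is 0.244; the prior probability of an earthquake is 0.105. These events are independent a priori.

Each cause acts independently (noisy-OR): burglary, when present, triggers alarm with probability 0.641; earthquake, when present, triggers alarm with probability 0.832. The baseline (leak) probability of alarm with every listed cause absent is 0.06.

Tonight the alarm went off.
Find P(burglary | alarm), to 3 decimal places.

Under noisy-OR, P(alarm | causes) = 1 − (1−0.06)·∏(1−qᵢ) over the active causes.
Weight on burglary=true, given the evidence: 0.144685 + 0.024168 = 0.168853
Denominator P(alarm): 0.06*0.756*0.895 + 0.84208*0.756*0.105 + 0.66254*0.244*0.895 + 0.943307*0.244*0.105 = 0.276294
Posterior = 0.168853 / 0.276294 ≈ 0.611

P(burglary | alarm) ≈ 0.611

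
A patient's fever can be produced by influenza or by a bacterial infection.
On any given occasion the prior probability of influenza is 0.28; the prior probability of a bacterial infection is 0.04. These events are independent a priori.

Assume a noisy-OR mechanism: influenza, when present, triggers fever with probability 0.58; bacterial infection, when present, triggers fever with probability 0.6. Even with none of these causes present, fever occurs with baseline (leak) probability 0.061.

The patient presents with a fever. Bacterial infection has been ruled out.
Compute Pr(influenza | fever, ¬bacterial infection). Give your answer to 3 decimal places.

Pr(influenza | fever, ¬bacterial infection) ≈ 0.794

Under noisy-OR, P(fever | causes) = 1 − (1−0.061)·∏(1−qᵢ) over the active causes.
Enumerate both values of influenza and weight by the priors:
  P(fever | ¬bacterial infection) = 0.061×0.72 + 0.60562×0.28
        = 0.043920 + 0.169574 = 0.213494
Configurations with influenza contribute 0.169574, so
  P(influenza | fever, ¬bacterial infection) = 0.169574 / 0.213494 ≈ 0.794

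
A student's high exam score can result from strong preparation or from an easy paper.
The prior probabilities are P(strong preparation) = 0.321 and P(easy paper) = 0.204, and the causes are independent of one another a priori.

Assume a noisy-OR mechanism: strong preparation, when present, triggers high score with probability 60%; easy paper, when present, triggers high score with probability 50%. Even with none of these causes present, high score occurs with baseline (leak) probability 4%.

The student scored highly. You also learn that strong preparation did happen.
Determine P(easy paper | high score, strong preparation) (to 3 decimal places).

Under noisy-OR, P(high score | causes) = 1 − (1−0.04)·∏(1−qᵢ) over the active causes.
Sum P(high score|·) weighted by the priors over both values of easy paper:
  P(high score | strong preparation) = 0.616·0.796 + 0.808·0.204
        = 0.490336 + 0.164832 = 0.655168
Configurations with easy paper contribute 0.164832, so
  P(easy paper | high score, strong preparation) = 0.164832 / 0.655168 ≈ 0.252

P(easy paper | high score, strong preparation) ≈ 0.252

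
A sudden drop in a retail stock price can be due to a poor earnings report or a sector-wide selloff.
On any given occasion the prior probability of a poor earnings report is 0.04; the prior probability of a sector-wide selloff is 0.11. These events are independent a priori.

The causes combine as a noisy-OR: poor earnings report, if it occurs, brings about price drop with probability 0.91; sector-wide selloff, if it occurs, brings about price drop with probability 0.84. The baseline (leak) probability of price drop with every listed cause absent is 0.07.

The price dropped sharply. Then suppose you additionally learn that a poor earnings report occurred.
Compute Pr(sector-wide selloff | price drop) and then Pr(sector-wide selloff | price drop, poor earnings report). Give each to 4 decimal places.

Under noisy-OR, P(price drop | causes) = 1 − (1−0.07)·∏(1−qᵢ) over the active causes.
P(price drop) = 0.07·0.96·0.89 + 0.8512·0.96·0.11 + 0.9163·0.04·0.89 + 0.986608·0.04·0.11 = 0.059808 + 0.089887 + 0.032620 + 0.004341 = 0.186656
Restricting to configurations with sector-wide selloff present: 0.089887 + 0.004341 = 0.094228.
P(sector-wide selloff | price drop) = 0.094228 / 0.186656 ≈ 0.5048

With the extra evidence:
P(price drop | poor earnings report) = 0.9163×0.89 + 0.986608×0.11 = 0.815507 + 0.108527 = 0.924034
Restricting to configurations with sector-wide selloff present: 0.986608×0.11 = 0.108527.
Hence the posterior is 0.108527/0.924034 ≈ 0.1174.

Pr(sector-wide selloff | price drop) ≈ 0.5048; Pr(sector-wide selloff | price drop, poor earnings report) ≈ 0.1174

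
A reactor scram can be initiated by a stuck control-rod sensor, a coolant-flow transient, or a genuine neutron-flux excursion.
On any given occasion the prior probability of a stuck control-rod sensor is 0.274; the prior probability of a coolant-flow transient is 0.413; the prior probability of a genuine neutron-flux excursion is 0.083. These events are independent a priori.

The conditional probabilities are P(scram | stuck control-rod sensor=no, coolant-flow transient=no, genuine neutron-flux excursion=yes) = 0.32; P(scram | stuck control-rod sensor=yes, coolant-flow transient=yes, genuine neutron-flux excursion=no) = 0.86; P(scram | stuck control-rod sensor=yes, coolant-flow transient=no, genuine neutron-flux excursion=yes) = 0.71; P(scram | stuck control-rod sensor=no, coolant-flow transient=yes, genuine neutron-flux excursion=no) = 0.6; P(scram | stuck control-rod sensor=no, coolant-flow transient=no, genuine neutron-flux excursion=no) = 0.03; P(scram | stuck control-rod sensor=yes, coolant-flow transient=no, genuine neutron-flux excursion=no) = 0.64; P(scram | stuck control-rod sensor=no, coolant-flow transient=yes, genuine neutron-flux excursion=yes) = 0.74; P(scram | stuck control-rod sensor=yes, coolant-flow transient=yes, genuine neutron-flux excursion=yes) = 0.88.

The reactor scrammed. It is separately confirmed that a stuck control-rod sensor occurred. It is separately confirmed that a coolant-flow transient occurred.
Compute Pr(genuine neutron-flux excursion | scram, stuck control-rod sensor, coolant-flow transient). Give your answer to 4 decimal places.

By total probability over both values of genuine neutron-flux excursion:
  P(scram | stuck control-rod sensor, coolant-flow transient) = 0.86×0.917 + 0.88×0.083
        = 0.788620 + 0.073040 = 0.861660
The terms with genuine neutron-flux excursion present sum to 0.073040, so
  P(genuine neutron-flux excursion | scram, stuck control-rod sensor, coolant-flow transient) = 0.073040 / 0.861660 ≈ 0.0848

Pr(genuine neutron-flux excursion | scram, stuck control-rod sensor, coolant-flow transient) ≈ 0.0848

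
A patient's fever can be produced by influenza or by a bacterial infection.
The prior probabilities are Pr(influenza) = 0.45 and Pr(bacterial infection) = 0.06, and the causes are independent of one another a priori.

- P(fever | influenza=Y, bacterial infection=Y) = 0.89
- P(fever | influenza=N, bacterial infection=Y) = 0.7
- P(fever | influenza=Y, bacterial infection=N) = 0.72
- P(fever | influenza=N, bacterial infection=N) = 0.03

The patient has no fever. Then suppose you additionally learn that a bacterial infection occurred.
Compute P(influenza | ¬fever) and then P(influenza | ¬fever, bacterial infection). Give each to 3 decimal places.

P(influenza | ¬fever) ≈ 0.192; P(influenza | ¬fever, bacterial infection) ≈ 0.231

P(¬fever) = 0.97*0.55*0.94 + 0.3*0.55*0.06 + 0.28*0.45*0.94 + 0.11*0.45*0.06 = 0.501490 + 0.009900 + 0.118440 + 0.002970 = 0.632800
Of this, 0.121410 comes from 0.118440 + 0.002970 (the influenza=true cases).
P(influenza | ¬fever) = 0.121410 / 0.632800 ≈ 0.192

Now also conditioning on bacterial infection=true:
Numerator (weight on configurations with influenza): 0.11×0.45 = 0.049500
Normalizer over all consistent configurations: 0.3×0.55 + 0.11×0.45 = 0.214500
Posterior = 0.049500 / 0.214500 ≈ 0.231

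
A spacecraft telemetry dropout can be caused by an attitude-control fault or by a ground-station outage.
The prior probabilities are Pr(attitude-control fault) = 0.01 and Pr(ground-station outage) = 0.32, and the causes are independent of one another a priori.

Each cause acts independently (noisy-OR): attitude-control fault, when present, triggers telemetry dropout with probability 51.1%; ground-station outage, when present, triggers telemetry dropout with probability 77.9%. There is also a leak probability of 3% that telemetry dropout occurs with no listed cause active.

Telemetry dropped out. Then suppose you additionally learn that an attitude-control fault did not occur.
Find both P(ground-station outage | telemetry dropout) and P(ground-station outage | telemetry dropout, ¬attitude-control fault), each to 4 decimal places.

Under noisy-OR, P(telemetry dropout | causes) = 1 − (1−0.03)·∏(1−qᵢ) over the active causes.
For the numerator, keep only ground-station outage=true terms: 0.248888 + 0.002865 = 0.251753
Normalizer over all consistent configurations: 0.03·0.99·0.68 + 0.78563·0.99·0.32 + 0.52567·0.01·0.68 + 0.895173·0.01·0.32 = 0.275524
Posterior = 0.251753 / 0.275524 ≈ 0.9137

Now also conditioning on attitude-control fault≠true:
P(telemetry dropout | ¬attitude-control fault) = 0.03×0.68 + 0.78563×0.32 = 0.020400 + 0.251402 = 0.271802
The ground-station outage-present share is 0.78563×0.32 = 0.251402.
So P(ground-station outage | telemetry dropout, ¬attitude-control fault) = 0.251402/0.271802 ≈ 0.9249.
With attitude-control fault excluded, ground-station outage must carry more of the explanatory weight for the telemetry dropout.

P(ground-station outage | telemetry dropout) ≈ 0.9137; P(ground-station outage | telemetry dropout, ¬attitude-control fault) ≈ 0.9249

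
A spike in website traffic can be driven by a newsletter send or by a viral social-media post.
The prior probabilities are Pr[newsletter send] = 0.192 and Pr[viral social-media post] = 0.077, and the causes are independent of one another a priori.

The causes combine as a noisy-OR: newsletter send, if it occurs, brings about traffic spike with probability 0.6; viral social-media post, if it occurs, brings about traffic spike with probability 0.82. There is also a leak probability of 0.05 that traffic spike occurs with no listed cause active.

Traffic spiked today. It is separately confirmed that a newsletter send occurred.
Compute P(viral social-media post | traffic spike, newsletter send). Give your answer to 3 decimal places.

Under noisy-OR, P(traffic spike | causes) = 1 − (1−0.05)·∏(1−qᵢ) over the active causes.
P(traffic spike | newsletter send) = 0.62*0.923 + 0.9316*0.077 = 0.572260 + 0.071733 = 0.643993
Of this, 0.071733 comes from 0.9316*0.077 (the viral social-media post=true cases).
Hence the posterior is 0.071733/0.643993 ≈ 0.111.

P(viral social-media post | traffic spike, newsletter send) ≈ 0.111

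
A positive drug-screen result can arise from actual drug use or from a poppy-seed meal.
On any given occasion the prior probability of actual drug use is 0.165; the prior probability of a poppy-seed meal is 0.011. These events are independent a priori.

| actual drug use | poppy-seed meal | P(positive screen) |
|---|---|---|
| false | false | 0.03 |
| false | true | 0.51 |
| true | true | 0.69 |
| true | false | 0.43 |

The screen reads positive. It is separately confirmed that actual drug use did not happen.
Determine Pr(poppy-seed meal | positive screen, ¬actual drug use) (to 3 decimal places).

Pr(poppy-seed meal | positive screen, ¬actual drug use) ≈ 0.159

For the numerator, keep only poppy-seed meal=true terms: 0.51*0.011 = 0.005610
Denominator P(positive screen | ¬actual drug use): 0.03*0.989 + 0.51*0.011 = 0.035280
Posterior = 0.005610 / 0.035280 ≈ 0.159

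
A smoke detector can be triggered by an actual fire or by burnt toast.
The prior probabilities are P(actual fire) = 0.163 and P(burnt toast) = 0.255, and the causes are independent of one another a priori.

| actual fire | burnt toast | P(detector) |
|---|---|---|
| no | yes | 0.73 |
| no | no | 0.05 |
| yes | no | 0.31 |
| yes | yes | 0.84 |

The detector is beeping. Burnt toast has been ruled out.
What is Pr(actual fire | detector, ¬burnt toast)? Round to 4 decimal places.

Sum P(detector|·) weighted by the priors over both values of actual fire:
  P(detector | ¬burnt toast) = 0.05*0.837 + 0.31*0.163
        = 0.041850 + 0.050530 = 0.092380
Configurations with actual fire contribute 0.050530, so
  P(actual fire | detector, ¬burnt toast) = 0.050530 / 0.092380 ≈ 0.5470

Pr(actual fire | detector, ¬burnt toast) ≈ 0.5470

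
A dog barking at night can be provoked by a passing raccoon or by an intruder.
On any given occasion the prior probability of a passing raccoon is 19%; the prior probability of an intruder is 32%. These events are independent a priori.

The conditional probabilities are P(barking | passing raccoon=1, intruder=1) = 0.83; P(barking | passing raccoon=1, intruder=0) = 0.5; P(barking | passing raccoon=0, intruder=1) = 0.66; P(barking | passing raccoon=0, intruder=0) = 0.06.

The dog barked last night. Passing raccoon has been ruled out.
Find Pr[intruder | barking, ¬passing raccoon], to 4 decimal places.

Enumerate both values of intruder and weight by the priors:
  P(barking | ¬passing raccoon) = 0.06×0.68 + 0.66×0.32
        = 0.040800 + 0.211200 = 0.252000
Configurations with intruder contribute 0.211200, so
  P(intruder | barking, ¬passing raccoon) = 0.211200 / 0.252000 ≈ 0.8381

Pr[intruder | barking, ¬passing raccoon] ≈ 0.8381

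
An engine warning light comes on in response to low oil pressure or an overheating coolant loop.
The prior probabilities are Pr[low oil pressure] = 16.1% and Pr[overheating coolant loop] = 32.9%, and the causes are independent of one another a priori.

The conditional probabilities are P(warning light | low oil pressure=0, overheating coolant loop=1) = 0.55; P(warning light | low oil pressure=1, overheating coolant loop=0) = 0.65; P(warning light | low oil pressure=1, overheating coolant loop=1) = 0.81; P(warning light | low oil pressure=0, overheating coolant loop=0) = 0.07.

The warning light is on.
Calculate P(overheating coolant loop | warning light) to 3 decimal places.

Sum P(warning light|·) weighted by the priors over the 4 (low oil pressure, overheating coolant loop) configurations:
  P(warning light) = 0.07×0.839×0.671 + 0.55×0.839×0.329 + 0.65×0.161×0.671 + 0.81×0.161×0.329
        = 0.039408 + 0.151817 + 0.070220 + 0.042905 = 0.304350
The terms with overheating coolant loop present sum to 0.194722, so
  P(overheating coolant loop | warning light) = 0.194722 / 0.304350 ≈ 0.640

P(overheating coolant loop | warning light) ≈ 0.640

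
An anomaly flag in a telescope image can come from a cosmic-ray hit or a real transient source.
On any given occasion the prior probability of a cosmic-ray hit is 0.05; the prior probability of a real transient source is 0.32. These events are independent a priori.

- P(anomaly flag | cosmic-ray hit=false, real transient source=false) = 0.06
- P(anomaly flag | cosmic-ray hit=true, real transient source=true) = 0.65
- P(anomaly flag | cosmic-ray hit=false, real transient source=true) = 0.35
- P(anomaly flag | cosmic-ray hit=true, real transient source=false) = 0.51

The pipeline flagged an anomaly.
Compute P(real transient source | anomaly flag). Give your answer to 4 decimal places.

P(real transient source | anomaly flag) ≈ 0.6755

P(anomaly flag) = 0.06*0.95*0.68 + 0.35*0.95*0.32 + 0.51*0.05*0.68 + 0.65*0.05*0.32 = 0.038760 + 0.106400 + 0.017340 + 0.010400 = 0.172900
The real transient source-present share is 0.106400 + 0.010400 = 0.116800.
So P(real transient source | anomaly flag) = 0.116800/0.172900 ≈ 0.6755.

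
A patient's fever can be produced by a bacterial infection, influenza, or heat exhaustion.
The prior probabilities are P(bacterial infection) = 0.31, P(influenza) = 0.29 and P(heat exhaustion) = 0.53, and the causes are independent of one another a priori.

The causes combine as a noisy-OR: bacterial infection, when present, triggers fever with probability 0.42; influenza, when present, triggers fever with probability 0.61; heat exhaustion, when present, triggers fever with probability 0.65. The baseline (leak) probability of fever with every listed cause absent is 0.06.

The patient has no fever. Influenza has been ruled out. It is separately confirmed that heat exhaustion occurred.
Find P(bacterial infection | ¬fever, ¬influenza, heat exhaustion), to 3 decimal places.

P(bacterial infection | ¬fever, ¬influenza, heat exhaustion) ≈ 0.207

Under noisy-OR, P(fever | causes) = 1 − (1−0.06)·∏(1−qᵢ) over the active causes.
Enumerate both values of bacterial infection and weight by the priors:
  P(¬fever | ¬influenza, heat exhaustion) = 0.329*0.69 + 0.19082*0.31
        = 0.227010 + 0.059154 = 0.286164
The terms with bacterial infection present sum to 0.059154, so
  P(bacterial infection | ¬fever, ¬influenza, heat exhaustion) = 0.059154 / 0.286164 ≈ 0.207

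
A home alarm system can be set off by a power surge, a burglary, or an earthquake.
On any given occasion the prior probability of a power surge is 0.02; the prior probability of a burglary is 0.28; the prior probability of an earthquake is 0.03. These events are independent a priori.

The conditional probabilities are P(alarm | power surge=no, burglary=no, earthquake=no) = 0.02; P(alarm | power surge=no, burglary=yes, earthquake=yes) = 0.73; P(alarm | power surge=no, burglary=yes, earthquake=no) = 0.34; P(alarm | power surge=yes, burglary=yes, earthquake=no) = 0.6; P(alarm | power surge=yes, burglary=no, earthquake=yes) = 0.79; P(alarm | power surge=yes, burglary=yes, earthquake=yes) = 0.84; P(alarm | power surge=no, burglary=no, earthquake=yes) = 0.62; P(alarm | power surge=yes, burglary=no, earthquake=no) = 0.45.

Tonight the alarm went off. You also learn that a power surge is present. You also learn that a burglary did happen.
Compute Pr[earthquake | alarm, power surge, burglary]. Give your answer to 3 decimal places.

Sum P(alarm|·) weighted by the priors over both values of earthquake:
  P(alarm | power surge, burglary) = 0.6*0.97 + 0.84*0.03
        = 0.582000 + 0.025200 = 0.607200
Configurations with earthquake contribute 0.025200, so
  P(earthquake | alarm, power surge, burglary) = 0.025200 / 0.607200 ≈ 0.042

Pr[earthquake | alarm, power surge, burglary] ≈ 0.042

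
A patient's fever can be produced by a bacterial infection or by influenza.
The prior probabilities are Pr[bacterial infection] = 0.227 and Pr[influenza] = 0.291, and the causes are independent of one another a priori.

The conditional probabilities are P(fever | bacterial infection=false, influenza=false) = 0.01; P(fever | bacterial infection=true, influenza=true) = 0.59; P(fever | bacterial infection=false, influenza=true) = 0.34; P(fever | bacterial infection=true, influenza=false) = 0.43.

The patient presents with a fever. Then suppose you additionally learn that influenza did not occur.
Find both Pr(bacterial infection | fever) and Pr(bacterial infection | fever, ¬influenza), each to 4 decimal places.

Pr(bacterial infection | fever) ≈ 0.5689; Pr(bacterial infection | fever, ¬influenza) ≈ 0.9266

Numerator (weight on configurations with bacterial infection): 0.069205 + 0.038974 = 0.108179
Normalizer over all consistent configurations: 0.01*0.773*0.709 + 0.34*0.773*0.291 + 0.43*0.227*0.709 + 0.59*0.227*0.291 = 0.190141
Posterior = 0.108179 / 0.190141 ≈ 0.5689

With the extra evidence:
For the numerator, keep only bacterial infection=true terms: 0.43·0.227 = 0.097610
Normalizer over all consistent configurations: 0.01·0.773 + 0.43·0.227 = 0.105340
Posterior = 0.097610 / 0.105340 ≈ 0.9266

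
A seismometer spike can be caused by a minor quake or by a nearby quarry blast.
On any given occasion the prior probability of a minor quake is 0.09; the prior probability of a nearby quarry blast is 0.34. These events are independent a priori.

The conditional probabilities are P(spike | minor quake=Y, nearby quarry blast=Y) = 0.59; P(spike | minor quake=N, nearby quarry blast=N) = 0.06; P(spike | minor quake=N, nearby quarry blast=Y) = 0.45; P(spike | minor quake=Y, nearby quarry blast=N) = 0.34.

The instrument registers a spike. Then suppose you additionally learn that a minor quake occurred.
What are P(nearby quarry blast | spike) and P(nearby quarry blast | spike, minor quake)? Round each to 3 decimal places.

P(spike) = 0.06×0.91×0.66 + 0.45×0.91×0.34 + 0.34×0.09×0.66 + 0.59×0.09×0.34 = 0.036036 + 0.139230 + 0.020196 + 0.018054 = 0.213516
Of this, 0.157284 comes from 0.139230 + 0.018054 (the nearby quarry blast=true cases).
Hence the posterior is 0.157284/0.213516 ≈ 0.737.

Now condition on the additional information:
Numerator (weight on configurations with nearby quarry blast): 0.59×0.34 = 0.200600
The normalizing constant is 0.34×0.66 + 0.59×0.34 = 0.425000
Posterior = 0.200600 / 0.425000 ≈ 0.472
The drop from 0.737 to 0.472 is the explaining-away (discounting) effect.

P(nearby quarry blast | spike) ≈ 0.737; P(nearby quarry blast | spike, minor quake) ≈ 0.472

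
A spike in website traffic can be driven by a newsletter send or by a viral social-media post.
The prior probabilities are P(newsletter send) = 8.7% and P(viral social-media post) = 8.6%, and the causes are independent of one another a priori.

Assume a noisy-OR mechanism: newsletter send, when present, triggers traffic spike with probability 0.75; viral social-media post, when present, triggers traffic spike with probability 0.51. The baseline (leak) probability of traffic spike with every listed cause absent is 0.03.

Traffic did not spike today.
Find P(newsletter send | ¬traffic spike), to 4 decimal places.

P(newsletter send | ¬traffic spike) ≈ 0.0233

Under noisy-OR, P(traffic spike | causes) = 1 − (1−0.03)·∏(1−qᵢ) over the active causes.
P(¬traffic spike) = 0.97*0.913*0.914 + 0.4753*0.913*0.086 + 0.2425*0.087*0.914 + 0.118825*0.087*0.086 = 0.809448 + 0.037320 + 0.019283 + 0.000889 = 0.866940
The newsletter send-present share is 0.019283 + 0.000889 = 0.020172.
So P(newsletter send | ¬traffic spike) = 0.020172/0.866940 ≈ 0.0233.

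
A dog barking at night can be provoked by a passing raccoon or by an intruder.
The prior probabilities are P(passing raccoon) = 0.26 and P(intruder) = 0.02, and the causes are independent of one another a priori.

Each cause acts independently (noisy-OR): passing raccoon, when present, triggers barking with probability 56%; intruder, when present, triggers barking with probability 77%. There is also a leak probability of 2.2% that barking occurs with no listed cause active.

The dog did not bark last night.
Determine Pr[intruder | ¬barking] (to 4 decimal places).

Pr[intruder | ¬barking] ≈ 0.0047

Under noisy-OR, P(barking | causes) = 1 − (1−0.022)·∏(1−qᵢ) over the active causes.
Weight on intruder=true, given the evidence: 0.003329 + 0.000515 = 0.003844
Denominator P(¬barking): 0.978*0.74*0.98 + 0.22494*0.74*0.02 + 0.43032*0.26*0.98 + 0.098974*0.26*0.02 = 0.822736
Posterior = 0.003844 / 0.822736 ≈ 0.0047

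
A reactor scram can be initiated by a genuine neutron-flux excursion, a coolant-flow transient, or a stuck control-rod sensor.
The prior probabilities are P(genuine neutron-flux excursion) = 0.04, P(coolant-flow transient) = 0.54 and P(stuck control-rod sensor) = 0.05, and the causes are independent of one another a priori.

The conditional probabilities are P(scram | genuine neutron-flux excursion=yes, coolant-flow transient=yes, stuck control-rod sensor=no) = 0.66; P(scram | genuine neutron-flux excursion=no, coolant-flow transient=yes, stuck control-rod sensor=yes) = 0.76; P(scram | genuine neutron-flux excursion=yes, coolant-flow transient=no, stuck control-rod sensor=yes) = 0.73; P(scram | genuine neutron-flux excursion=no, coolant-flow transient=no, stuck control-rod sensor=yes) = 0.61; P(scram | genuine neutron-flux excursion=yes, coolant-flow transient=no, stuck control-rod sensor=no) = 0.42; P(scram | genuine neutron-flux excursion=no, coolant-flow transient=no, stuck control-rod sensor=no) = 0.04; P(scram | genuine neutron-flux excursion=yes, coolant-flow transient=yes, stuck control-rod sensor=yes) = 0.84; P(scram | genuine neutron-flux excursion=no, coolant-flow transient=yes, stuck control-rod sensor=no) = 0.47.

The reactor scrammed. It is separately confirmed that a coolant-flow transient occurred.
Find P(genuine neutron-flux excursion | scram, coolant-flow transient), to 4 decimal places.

Enumerate the 4 (genuine neutron-flux excursion, stuck control-rod sensor) configurations and weight by the priors:
  P(scram | coolant-flow transient) = 0.47·0.96·0.95 + 0.76·0.96·0.05 + 0.66·0.04·0.95 + 0.84·0.04·0.05
        = 0.428640 + 0.036480 + 0.025080 + 0.001680 = 0.491880
The terms with genuine neutron-flux excursion present sum to 0.026760, so
  P(genuine neutron-flux excursion | scram, coolant-flow transient) = 0.026760 / 0.491880 ≈ 0.0544

P(genuine neutron-flux excursion | scram, coolant-flow transient) ≈ 0.0544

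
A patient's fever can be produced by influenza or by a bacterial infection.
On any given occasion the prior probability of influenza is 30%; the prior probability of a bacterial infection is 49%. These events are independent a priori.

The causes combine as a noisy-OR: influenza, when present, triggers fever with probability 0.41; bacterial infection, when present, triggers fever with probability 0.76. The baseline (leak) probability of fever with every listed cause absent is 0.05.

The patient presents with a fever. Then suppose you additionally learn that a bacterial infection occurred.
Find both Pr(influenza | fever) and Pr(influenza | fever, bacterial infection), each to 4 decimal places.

Under noisy-OR, P(fever | causes) = 1 − (1−0.05)·∏(1−qᵢ) over the active causes.
P(fever) = 0.05*0.7*0.51 + 0.772*0.7*0.49 + 0.4395*0.3*0.51 + 0.86548*0.3*0.49 = 0.017850 + 0.264796 + 0.067243 + 0.127226 = 0.477115
Of this, 0.194469 comes from 0.067243 + 0.127226 (the influenza=true cases).
P(influenza | fever) = 0.194469 / 0.477115 ≈ 0.4076

Now condition on the additional information:
P(fever | bacterial infection) = 0.772*0.7 + 0.86548*0.3 = 0.540400 + 0.259644 = 0.800044
Of this, 0.259644 comes from 0.86548*0.3 (the influenza=true cases).
Hence the posterior is 0.259644/0.800044 ≈ 0.3245.
— bacterial infection explains away the evidence for influenza.

Pr(influenza | fever) ≈ 0.4076; Pr(influenza | fever, bacterial infection) ≈ 0.3245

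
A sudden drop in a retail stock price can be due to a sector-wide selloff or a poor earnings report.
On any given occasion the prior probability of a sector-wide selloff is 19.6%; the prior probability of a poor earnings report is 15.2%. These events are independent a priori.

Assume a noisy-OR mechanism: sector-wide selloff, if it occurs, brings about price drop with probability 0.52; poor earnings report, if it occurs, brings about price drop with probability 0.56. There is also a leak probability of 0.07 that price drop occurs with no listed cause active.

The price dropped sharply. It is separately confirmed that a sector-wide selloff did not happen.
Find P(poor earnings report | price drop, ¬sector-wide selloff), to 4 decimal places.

P(poor earnings report | price drop, ¬sector-wide selloff) ≈ 0.6020

Under noisy-OR, P(price drop | causes) = 1 − (1−0.07)·∏(1−qᵢ) over the active causes.
Sum P(price drop|·) weighted by the priors over both values of poor earnings report:
  P(price drop | ¬sector-wide selloff) = 0.07×0.848 + 0.5908×0.152
        = 0.059360 + 0.089802 = 0.149162
Configurations with poor earnings report contribute 0.089802, so
  P(poor earnings report | price drop, ¬sector-wide selloff) = 0.089802 / 0.149162 ≈ 0.6020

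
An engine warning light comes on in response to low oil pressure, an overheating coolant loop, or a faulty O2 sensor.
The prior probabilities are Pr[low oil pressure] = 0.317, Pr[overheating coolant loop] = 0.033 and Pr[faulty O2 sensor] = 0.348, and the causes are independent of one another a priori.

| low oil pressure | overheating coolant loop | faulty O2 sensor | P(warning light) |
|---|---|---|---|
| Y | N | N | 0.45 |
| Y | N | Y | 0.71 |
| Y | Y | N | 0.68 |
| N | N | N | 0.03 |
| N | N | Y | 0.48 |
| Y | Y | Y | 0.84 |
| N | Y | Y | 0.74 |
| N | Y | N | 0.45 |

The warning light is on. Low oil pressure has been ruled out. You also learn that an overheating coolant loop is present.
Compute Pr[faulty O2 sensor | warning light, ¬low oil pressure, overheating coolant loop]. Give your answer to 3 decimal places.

Pr[faulty O2 sensor | warning light, ¬low oil pressure, overheating coolant loop] ≈ 0.467

P(warning light | ¬low oil pressure, overheating coolant loop) = 0.45*0.652 + 0.74*0.348 = 0.293400 + 0.257520 = 0.550920
The faulty O2 sensor-present share is 0.74*0.348 = 0.257520.
P(faulty O2 sensor | warning light, ¬low oil pressure, overheating coolant loop) = 0.257520 / 0.550920 ≈ 0.467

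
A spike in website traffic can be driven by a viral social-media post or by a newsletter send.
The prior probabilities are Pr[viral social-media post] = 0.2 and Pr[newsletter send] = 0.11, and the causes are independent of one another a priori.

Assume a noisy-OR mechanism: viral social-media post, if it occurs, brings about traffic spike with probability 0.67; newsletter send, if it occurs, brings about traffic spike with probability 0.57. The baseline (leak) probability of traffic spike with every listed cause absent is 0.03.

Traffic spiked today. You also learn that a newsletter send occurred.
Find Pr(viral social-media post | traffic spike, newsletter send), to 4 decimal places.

Pr(viral social-media post | traffic spike, newsletter send) ≈ 0.2700

Under noisy-OR, P(traffic spike | causes) = 1 − (1−0.03)·∏(1−qᵢ) over the active causes.
Sum P(traffic spike|·) weighted by the priors over both values of viral social-media post:
  P(traffic spike | newsletter send) = 0.5829·0.8 + 0.862357·0.2
        = 0.466320 + 0.172471 = 0.638791
Configurations with viral social-media post contribute 0.172471, so
  P(viral social-media post | traffic spike, newsletter send) = 0.172471 / 0.638791 ≈ 0.2700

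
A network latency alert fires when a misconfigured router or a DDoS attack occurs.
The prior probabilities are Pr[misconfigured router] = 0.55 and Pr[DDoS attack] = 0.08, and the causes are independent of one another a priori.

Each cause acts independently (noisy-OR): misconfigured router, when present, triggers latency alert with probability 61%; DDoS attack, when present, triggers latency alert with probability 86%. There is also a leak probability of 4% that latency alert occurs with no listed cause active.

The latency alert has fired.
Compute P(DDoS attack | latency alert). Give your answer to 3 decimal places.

P(DDoS attack | latency alert) ≈ 0.179

Under noisy-OR, P(latency alert | causes) = 1 − (1−0.04)·∏(1−qᵢ) over the active causes.
For the numerator, keep only DDoS attack=true terms: 0.031162 + 0.041694 = 0.072856
The normalizing constant is 0.04×0.45×0.92 + 0.8656×0.45×0.08 + 0.6256×0.55×0.92 + 0.947584×0.55×0.08 = 0.405970
Posterior = 0.072856 / 0.405970 ≈ 0.179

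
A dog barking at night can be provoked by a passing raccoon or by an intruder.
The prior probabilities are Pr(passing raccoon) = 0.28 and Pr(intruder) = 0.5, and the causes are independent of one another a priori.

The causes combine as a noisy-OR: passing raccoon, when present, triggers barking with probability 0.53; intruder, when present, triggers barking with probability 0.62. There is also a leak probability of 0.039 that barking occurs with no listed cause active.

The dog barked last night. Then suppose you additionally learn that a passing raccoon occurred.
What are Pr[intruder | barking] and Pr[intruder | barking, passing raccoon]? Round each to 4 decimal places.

Under noisy-OR, P(barking | causes) = 1 − (1−0.039)·∏(1−qᵢ) over the active causes.
Numerator (weight on configurations with intruder): 0.228535 + 0.115971 = 0.344506
Normalizer over all consistent configurations: 0.039*0.72*0.5 + 0.63482*0.72*0.5 + 0.54833*0.28*0.5 + 0.828365*0.28*0.5 = 0.435312
P(intruder | barking) = 0.344506/0.435312 ≈ 0.7914

Now also conditioning on passing raccoon=true:
By total probability over both values of intruder:
  P(barking | passing raccoon) = 0.54833·0.5 + 0.828365·0.5
        = 0.274165 + 0.414183 = 0.688348
Configurations with intruder contribute 0.414183, so
  P(intruder | barking, passing raccoon) = 0.414183 / 0.688348 ≈ 0.6017

Pr[intruder | barking] ≈ 0.7914; Pr[intruder | barking, passing raccoon] ≈ 0.6017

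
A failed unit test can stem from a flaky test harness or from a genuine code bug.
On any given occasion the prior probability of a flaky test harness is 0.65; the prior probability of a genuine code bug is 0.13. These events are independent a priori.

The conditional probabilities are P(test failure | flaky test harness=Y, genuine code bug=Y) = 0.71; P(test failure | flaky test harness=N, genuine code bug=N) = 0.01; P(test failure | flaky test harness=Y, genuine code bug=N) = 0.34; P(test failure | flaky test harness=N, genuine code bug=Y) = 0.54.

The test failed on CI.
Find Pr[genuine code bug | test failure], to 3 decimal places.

Pr[genuine code bug | test failure] ≈ 0.302

Sum P(test failure|·) weighted by the priors over the 4 (flaky test harness, genuine code bug) configurations:
  P(test failure) = 0.01·0.35·0.87 + 0.54·0.35·0.13 + 0.34·0.65·0.87 + 0.71·0.65·0.13
        = 0.003045 + 0.024570 + 0.192270 + 0.059995 = 0.279880
Keeping only the genuine code bug-present terms gives 0.084565, so
  P(genuine code bug | test failure) = 0.084565 / 0.279880 ≈ 0.302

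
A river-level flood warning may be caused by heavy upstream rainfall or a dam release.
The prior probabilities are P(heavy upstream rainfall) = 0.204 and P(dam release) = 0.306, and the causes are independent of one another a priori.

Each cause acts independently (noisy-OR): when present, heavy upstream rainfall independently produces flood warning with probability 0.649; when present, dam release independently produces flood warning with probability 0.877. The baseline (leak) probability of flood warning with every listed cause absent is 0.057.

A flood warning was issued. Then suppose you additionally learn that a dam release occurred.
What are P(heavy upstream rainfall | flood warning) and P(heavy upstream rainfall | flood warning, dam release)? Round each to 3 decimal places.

Under noisy-OR, P(flood warning | causes) = 1 − (1−0.057)·∏(1−qᵢ) over the active causes.
By total probability over the 4 (heavy upstream rainfall, dam release) configurations:
  P(flood warning) = 0.057×0.796×0.694 + 0.884011×0.796×0.306 + 0.669007×0.204×0.694 + 0.959288×0.204×0.306
        = 0.031488 + 0.215324 + 0.094715 + 0.059883 = 0.401410
Keeping only the heavy upstream rainfall-present terms gives 0.154598, so
  P(heavy upstream rainfall | flood warning) = 0.154598 / 0.401410 ≈ 0.385

With the extra evidence:
By total probability over both values of heavy upstream rainfall:
  P(flood warning | dam release) = 0.884011*0.796 + 0.959288*0.204
        = 0.703673 + 0.195695 = 0.899368
The terms with heavy upstream rainfall present sum to 0.195695, so
  P(heavy upstream rainfall | flood warning, dam release) = 0.195695 / 0.899368 ≈ 0.218
This is intercausal reasoning (explaining away): once dam release accounts for the flood warning, heavy upstream rainfall becomes less likely.

P(heavy upstream rainfall | flood warning) ≈ 0.385; P(heavy upstream rainfall | flood warning, dam release) ≈ 0.218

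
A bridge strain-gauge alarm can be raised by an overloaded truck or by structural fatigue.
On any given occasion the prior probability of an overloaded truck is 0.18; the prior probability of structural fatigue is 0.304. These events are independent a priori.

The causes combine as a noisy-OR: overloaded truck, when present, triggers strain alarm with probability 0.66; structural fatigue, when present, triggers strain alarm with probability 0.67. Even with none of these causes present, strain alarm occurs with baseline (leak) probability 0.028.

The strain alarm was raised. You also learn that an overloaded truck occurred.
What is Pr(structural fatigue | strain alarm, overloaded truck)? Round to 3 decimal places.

Pr(structural fatigue | strain alarm, overloaded truck) ≈ 0.368

Under noisy-OR, P(strain alarm | causes) = 1 − (1−0.028)·∏(1−qᵢ) over the active causes.
For the numerator, keep only structural fatigue=true terms: 0.890942*0.304 = 0.270846
The normalizing constant is 0.66952*0.696 + 0.890942*0.304 = 0.736832
Posterior = 0.270846 / 0.736832 ≈ 0.368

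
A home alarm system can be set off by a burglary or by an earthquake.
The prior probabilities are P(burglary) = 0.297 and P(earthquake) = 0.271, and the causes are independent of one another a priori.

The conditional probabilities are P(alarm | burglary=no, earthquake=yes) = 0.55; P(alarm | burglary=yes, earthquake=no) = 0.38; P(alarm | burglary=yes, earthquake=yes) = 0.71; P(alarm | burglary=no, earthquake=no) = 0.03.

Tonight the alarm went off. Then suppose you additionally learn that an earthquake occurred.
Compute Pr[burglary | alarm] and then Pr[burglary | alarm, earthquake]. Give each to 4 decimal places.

For the numerator, keep only burglary=true terms: 0.082275 + 0.057146 = 0.139421
Normalizer over all consistent configurations: 0.03*0.703*0.729 + 0.55*0.703*0.271 + 0.38*0.297*0.729 + 0.71*0.297*0.271 = 0.259578
P(burglary | alarm) = 0.139421/0.259578 ≈ 0.5371

Now also conditioning on earthquake=true:
P(alarm | earthquake) = 0.55*0.703 + 0.71*0.297 = 0.386650 + 0.210870 = 0.597520
The burglary-present share is 0.71*0.297 = 0.210870.
Hence the posterior is 0.210870/0.597520 ≈ 0.3529.
The drop from 0.5371 to 0.3529 is the explaining-away (discounting) effect.

Pr[burglary | alarm] ≈ 0.5371; Pr[burglary | alarm, earthquake] ≈ 0.3529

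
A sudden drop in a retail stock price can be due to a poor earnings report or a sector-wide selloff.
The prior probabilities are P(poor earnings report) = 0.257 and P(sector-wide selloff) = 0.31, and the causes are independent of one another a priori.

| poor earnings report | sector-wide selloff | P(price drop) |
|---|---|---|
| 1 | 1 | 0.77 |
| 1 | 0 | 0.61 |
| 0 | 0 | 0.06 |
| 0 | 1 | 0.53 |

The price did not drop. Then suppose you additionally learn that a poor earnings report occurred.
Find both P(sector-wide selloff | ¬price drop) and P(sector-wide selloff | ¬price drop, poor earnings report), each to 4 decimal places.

P(sector-wide selloff | ¬price drop) ≈ 0.1868; P(sector-wide selloff | ¬price drop, poor earnings report) ≈ 0.2095

P(¬price drop) = 0.94×0.743×0.69 + 0.47×0.743×0.31 + 0.39×0.257×0.69 + 0.23×0.257×0.31 = 0.481910 + 0.108255 + 0.069159 + 0.018324 = 0.677648
Restricting to configurations with sector-wide selloff present: 0.108255 + 0.018324 = 0.126579.
Hence the posterior is 0.126579/0.677648 ≈ 0.1868.

With the extra evidence:
Weight on sector-wide selloff=true, given the evidence: 0.23*0.31 = 0.071300
The normalizing constant is 0.39*0.69 + 0.23*0.31 = 0.340400
P(sector-wide selloff | ¬price drop, poor earnings report) = 0.071300/0.340400 ≈ 0.2095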